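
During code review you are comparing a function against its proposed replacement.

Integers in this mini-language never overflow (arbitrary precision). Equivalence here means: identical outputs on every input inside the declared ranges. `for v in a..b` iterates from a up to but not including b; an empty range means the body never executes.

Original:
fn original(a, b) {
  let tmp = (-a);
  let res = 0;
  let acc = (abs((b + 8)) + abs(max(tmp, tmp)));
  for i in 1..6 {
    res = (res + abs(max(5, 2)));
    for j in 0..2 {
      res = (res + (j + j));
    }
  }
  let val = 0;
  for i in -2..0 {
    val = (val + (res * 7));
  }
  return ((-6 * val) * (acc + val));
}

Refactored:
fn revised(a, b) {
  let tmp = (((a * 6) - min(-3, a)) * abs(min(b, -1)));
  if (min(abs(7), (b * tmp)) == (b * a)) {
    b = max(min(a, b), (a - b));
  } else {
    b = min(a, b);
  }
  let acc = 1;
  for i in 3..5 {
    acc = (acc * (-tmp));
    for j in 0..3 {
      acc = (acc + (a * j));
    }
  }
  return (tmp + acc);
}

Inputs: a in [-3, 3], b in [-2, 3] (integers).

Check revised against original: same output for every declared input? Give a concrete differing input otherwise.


Run the pair on a=-3, b=-2.
original: tmp = 3; res = 0; acc = 9; [i=1]; res = 5; [j=0]; res = 5; [j=1]; res = 7; [i=2]; res = 12; [j=0]; res = 12; [j=1]; res = 14; [i=3]; res = 19; [j=0]; res = 19; [j=1]; res = 21; [i=4]; res = 26; [j=0]; res = 26; [j=1]; res = 28; [i=5]; res = 33; [j=0]; res = 33; [j=1]; res = 35; val = 0; [i=-2]; val = 245; [i=-1]; val = 490; return -1467060
revised: tmp = -30; (min(abs(7), (b * tmp)) == (b * a)) -> false; b = -3; acc = 1; [i=3]; acc = 30; [j=0]; acc = 30; [j=1]; acc = 27; [j=2]; acc = 21; [i=4]; acc = 630; [j=0]; acc = 630; [j=1]; acc = 627; [j=2]; acc = 621; return 591
-1467060 and 591 differ, so these are not the same function on this domain.
verdict: not equivalent; witness: a=-3, b=-2


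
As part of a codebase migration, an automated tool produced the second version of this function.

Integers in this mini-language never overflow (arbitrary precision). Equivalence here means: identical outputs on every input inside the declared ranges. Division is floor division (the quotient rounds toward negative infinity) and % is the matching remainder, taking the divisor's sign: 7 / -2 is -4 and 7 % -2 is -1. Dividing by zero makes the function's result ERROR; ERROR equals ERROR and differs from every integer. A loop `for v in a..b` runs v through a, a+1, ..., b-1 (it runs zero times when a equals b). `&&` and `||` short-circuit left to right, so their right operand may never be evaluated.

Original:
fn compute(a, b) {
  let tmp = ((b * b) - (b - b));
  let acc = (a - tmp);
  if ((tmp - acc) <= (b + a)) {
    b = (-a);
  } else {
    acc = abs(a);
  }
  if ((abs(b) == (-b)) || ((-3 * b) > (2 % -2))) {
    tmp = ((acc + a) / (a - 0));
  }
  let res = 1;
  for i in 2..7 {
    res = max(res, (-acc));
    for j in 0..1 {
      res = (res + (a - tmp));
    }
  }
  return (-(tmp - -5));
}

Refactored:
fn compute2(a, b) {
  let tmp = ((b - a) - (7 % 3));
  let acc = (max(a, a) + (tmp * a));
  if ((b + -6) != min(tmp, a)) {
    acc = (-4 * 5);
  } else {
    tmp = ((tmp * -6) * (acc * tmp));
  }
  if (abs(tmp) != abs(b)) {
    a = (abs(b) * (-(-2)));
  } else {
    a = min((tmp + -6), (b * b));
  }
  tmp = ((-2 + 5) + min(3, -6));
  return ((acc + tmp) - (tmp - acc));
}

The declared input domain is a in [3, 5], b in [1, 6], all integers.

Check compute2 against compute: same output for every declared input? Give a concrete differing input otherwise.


Consider the input a=3, b=1.
compute: tmp := 1 | acc := 2 | ((tmp - acc) <= (b + a)): true | b := -3 | ((abs(b) == (-b)) || ((-3 * b) > (2 % -2))): true | tmp := 1 | res := 1 | iter i=2: | res := 1 | iter j=0: | res := 3 | iter i=3: | res := 3 | iter j=0: | res := 5 | iter i=4: | res := 5 | iter j=0: | res := 7 | iter i=5: | res := 7 | iter j=0: | res := 9 | iter i=6: | res := 9 | iter j=0: | res := 11 | result -6
compute2: tmp := -3 | acc := -6 | ((b + -6) != min(tmp, a)): true | acc := -20 | (abs(tmp) != abs(b)): true | a := 2 | tmp := -3 | result -40
-6 != -40, so the rewrite changes behavior.
verdict: not equivalent; witness: a=3, b=1


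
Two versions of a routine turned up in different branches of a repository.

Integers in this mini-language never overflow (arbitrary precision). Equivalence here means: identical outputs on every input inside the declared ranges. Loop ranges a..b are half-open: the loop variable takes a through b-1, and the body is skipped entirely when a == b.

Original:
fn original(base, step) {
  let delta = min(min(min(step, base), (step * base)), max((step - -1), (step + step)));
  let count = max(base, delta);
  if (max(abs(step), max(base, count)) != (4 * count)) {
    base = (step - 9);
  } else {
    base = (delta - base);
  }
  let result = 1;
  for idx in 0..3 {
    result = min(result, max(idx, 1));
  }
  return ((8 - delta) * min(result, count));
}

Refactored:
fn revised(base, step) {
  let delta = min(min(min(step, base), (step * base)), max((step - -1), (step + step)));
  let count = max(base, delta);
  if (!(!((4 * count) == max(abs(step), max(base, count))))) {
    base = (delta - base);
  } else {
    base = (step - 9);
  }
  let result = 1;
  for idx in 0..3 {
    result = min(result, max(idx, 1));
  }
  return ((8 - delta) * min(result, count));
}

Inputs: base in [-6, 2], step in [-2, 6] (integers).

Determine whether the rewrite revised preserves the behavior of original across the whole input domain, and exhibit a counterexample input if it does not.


This is a faithful refactor — boolean connective usage differs; comparison usage differs, but the computed results match everywhere.
One worked example (base=2, step=2) — original: delta = 2; count = 2; (max(abs(step), max(base, count)) != (4 * count)) -> true; base = -7; result = 1; [idx=0]; result = 1; [idx=1]; result = 1; [idx=2]; result = 1; return 6; revised: delta = 2; count = 2; (!(!((4 * count) == max(abs(step), max(base, count))))) -> false; base = -7; result = 1; [idx=0]; result = 1; [idx=1]; result = 1; [idx=2]; result = 1; return 6; agreement on 6.
An exhaustive pass over the 81 declared inputs shows identical outputs.
verdict: equivalent


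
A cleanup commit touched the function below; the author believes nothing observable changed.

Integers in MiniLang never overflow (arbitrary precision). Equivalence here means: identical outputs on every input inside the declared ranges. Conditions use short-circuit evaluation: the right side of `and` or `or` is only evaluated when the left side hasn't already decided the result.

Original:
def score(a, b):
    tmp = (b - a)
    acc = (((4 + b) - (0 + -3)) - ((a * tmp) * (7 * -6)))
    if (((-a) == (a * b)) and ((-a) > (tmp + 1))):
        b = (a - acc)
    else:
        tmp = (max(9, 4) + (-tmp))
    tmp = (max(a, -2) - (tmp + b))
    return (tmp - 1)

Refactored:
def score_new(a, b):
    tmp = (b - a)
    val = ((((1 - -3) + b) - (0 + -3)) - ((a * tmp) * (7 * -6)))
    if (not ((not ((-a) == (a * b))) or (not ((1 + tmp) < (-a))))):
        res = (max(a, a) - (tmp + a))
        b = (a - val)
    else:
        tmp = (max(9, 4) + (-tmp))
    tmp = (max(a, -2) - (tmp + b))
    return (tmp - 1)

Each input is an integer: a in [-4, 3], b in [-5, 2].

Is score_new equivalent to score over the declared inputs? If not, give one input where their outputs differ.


Equivalent — the differences include boolean connective usage differs; and comparison usage differs; and min/max/abs usage differs; and local variable names differ; and constant usage differs; and arithmetic usage differs; and statement counts differ, yet no declared input distinguishes the two.
One worked example (a=0, b=-1) — score: tmp=-1, then acc=6, then (((-a) == (a * b)) and ((-a) > (tmp + 1))) is false, then tmp=10, then tmp=-9, then returns -10; score_new: tmp=-1, then val=6, then (not ((not ((-a) == (a * b))) or (not ((1 + tmp) < (-a))))) is false, then tmp=10, then tmp=-9, then returns -10; agreement on -10.
Sweeping the whole domain (64 inputs) finds no disagreement.
verdict: equivalent


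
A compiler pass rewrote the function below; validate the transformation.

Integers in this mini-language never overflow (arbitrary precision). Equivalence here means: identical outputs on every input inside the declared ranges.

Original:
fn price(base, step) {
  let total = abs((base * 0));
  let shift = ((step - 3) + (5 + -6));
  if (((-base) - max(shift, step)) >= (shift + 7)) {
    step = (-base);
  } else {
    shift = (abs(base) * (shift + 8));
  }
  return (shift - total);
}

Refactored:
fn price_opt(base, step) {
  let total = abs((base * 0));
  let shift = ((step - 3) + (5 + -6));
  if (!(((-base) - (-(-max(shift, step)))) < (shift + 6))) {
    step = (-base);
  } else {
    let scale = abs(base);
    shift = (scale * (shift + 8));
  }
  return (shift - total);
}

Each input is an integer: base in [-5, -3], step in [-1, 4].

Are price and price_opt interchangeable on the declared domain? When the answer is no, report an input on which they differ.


base=-4, step=1 yields 20 from price but -3 from price_opt.
verdict: not equivalent; witness: base=-4, step=1


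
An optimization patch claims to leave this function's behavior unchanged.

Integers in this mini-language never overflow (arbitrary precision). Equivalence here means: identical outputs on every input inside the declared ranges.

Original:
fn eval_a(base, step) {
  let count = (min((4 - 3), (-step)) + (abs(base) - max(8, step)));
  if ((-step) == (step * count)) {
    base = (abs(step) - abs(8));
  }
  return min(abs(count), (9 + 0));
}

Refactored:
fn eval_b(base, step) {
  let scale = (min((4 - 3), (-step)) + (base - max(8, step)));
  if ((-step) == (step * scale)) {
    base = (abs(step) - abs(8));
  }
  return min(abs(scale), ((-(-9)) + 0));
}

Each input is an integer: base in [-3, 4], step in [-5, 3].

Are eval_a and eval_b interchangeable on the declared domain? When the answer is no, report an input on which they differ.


Consider the input base=-3, step=-5.
eval_a: count = -4; ((-step) == (step * count)) -> false; return 4
eval_b: scale = -10; ((-step) == (step * scale)) -> false; return 9
4 against 9: the behavior changed.
verdict: not equivalent; witness: base=-3, step=-5


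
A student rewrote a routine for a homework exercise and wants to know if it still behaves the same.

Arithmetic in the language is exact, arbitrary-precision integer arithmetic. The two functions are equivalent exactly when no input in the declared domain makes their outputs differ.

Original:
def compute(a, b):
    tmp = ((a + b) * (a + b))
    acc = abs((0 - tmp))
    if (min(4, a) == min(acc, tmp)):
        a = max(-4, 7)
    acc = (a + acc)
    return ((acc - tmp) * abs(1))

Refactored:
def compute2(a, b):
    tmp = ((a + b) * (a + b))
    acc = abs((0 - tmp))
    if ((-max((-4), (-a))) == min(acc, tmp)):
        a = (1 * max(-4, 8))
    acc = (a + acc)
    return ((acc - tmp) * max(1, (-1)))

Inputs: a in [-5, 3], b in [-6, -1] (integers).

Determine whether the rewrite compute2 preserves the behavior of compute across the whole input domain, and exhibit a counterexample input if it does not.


Take a=1, b=-2.
compute: tmp=1, then acc=1, then (min(4, a) == min(acc, tmp)) is true, then a=7, then acc=8, then returns 7
compute2: tmp=1, then acc=1, then ((-max((-4), (-a))) == min(acc, tmp)) is true, then a=8, then acc=9, then returns 8
7 against 8: the behavior changed.
verdict: not equivalent; witness: a=1, b=-2


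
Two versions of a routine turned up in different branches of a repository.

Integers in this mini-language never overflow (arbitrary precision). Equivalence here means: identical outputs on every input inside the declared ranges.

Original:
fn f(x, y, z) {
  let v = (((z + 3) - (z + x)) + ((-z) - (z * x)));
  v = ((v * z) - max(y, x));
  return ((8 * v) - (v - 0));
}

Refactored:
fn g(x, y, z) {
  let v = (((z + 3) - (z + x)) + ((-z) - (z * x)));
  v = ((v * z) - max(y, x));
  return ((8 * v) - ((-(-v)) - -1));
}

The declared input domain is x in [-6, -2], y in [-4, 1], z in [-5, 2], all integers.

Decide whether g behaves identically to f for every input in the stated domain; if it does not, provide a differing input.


Take x=-6, y=-4, z=-5.
f: v=-16, then v=84, then returns 588
g: v=-16, then v=84, then returns 587
588 against 587: the behavior changed.
verdict: not equivalent; witness: x=-6, y=-4, z=-5


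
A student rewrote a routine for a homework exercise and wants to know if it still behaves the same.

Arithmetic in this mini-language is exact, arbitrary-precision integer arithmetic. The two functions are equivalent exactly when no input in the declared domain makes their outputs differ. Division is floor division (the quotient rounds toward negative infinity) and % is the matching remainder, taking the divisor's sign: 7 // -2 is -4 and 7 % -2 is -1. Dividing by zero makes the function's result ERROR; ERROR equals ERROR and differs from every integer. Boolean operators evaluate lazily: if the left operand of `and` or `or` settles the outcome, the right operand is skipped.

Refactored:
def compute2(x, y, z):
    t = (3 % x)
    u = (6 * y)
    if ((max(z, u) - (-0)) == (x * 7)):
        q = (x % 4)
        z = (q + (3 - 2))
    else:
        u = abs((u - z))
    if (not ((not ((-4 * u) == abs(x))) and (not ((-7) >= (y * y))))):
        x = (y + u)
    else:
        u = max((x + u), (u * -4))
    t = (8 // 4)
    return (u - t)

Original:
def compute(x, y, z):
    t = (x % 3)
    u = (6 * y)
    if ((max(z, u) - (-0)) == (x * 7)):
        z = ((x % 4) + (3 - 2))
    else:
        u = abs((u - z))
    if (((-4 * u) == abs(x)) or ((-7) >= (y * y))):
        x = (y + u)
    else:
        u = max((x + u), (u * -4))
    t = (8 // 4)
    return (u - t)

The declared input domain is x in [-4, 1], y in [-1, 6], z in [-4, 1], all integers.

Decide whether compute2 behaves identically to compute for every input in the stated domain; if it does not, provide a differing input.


The rewrite breaks on x=0, y=-1, z=-4, where the results are 0 and ERROR.
compute: t=0, then u=-6, then ((max(z, u) - (-0)) == (x * 7)) is false, then u=2, then (((-4 * u) == abs(x)) or ((-7) >= (y * y))) is false, then u=2, then t=2, then returns 0
compute2: a zero divisor aborts: ERROR
verdict: not equivalent; witness: x=0, y=-1, z=-4


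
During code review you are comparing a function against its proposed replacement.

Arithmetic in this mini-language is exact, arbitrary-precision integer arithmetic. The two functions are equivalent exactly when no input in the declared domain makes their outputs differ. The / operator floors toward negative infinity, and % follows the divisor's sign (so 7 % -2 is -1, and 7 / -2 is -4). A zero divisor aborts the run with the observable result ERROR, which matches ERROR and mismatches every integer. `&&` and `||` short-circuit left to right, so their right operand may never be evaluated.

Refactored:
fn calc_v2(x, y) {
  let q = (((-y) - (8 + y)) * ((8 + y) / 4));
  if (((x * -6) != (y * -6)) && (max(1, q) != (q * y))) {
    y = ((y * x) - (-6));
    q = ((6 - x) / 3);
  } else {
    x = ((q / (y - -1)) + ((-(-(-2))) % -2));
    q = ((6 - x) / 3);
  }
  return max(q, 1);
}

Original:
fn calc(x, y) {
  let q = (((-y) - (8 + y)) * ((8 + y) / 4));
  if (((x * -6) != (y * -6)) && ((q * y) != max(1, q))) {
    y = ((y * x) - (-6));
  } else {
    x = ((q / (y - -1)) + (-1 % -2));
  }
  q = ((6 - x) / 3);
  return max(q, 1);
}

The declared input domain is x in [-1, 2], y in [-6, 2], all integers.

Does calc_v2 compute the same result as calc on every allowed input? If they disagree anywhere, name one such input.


Run the pair on x=2, y=2.
calc: q = -24; (((x * -6) != (y * -6)) && ((q * y) != max(1, q))) -> false; x = -9; q = 5; return 5
calc_v2: q = -24; (((x * -6) != (y * -6)) && (max(1, q) != (q * y))) -> false; x = -8; q = 4; return 4
5 and 4 differ, so these are not the same function on this domain.
verdict: not equivalent; witness: x=2, y=2


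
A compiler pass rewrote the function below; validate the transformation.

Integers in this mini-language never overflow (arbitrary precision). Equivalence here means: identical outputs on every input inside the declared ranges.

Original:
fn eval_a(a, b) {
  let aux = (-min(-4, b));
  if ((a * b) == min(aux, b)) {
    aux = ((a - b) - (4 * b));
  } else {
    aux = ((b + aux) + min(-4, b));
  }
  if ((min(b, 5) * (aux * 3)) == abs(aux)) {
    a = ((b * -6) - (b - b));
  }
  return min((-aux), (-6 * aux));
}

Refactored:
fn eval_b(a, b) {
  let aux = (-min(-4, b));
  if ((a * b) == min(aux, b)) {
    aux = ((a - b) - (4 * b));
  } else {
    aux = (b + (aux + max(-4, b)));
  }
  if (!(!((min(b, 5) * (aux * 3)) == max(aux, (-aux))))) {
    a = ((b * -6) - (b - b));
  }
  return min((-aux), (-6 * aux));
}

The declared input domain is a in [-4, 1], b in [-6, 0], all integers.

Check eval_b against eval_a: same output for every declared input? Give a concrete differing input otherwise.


Evaluate both at a=-4, b=-6.
eval_a: aux becomes 6; next ((a * b) == min(aux, b)) evaluates to false; next aux becomes -6; next ((min(b, 5) * (aux * 3)) == abs(aux)) evaluates to false; next final value 6
eval_b: aux becomes 6; next ((a * b) == min(aux, b)) evaluates to false; next aux becomes -4; next (!(!((min(b, 5) * (aux * 3)) == max(aux, (-aux))))) evaluates to false; next final value 4
6 != 4, so the rewrite changes behavior.
verdict: not equivalent; witness: a=-4, b=-6


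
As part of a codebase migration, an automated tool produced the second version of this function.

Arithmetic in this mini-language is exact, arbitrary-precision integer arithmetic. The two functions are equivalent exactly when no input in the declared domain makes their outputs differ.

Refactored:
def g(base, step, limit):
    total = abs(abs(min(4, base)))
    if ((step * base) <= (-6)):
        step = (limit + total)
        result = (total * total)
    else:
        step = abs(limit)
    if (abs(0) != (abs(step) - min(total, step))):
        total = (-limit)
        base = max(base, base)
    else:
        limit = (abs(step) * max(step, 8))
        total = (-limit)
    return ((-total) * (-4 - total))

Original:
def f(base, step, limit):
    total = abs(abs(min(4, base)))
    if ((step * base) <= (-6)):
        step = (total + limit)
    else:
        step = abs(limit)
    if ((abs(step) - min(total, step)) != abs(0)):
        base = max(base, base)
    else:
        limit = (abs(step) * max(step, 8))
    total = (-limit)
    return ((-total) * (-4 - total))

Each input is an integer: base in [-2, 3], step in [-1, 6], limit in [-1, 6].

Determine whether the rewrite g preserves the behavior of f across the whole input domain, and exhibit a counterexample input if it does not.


Reading the diff, among the changes: local variable names differ; also statement counts differ; also arithmetic usage differs.
One worked example (base=-1, step=2, limit=4) — f: total becomes 1; next ((step * base) <= (-6)) evaluates to false; next step becomes 4; next ((abs(step) - min(total, step)) != abs(0)) evaluates to true; next base becomes -1; next total becomes -4; next final value 0; g: total becomes 1; next ((step * base) <= (-6)) evaluates to false; next step becomes 4; next (abs(0) != (abs(step) - min(total, step))) evaluates to true; next total becomes -4; next base becomes -1; next final value 0; agreement on 0.
Every one of the 384 inputs gives matching results.
verdict: equivalent


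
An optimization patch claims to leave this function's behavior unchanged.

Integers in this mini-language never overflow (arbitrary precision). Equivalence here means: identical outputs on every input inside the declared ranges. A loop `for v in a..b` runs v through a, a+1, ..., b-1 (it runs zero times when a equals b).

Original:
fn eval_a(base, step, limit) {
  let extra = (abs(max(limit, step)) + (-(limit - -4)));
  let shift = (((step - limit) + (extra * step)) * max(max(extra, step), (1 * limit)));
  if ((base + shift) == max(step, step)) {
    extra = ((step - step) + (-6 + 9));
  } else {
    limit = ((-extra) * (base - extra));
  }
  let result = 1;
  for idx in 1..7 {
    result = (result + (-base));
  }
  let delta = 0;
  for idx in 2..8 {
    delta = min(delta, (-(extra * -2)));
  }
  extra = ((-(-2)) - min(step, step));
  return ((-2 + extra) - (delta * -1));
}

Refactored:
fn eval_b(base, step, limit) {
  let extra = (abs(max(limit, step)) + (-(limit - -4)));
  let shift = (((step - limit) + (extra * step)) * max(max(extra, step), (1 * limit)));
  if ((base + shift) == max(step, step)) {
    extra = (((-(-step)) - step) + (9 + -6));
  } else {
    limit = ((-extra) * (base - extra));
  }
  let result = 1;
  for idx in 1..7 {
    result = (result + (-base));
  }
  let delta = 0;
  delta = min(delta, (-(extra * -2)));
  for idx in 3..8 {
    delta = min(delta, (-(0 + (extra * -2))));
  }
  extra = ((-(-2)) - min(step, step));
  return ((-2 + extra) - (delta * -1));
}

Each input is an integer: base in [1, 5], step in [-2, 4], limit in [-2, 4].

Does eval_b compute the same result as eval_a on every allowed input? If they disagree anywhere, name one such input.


Behavior is preserved: although statement counts differ; loop structure differs; constant usage differs; arithmetic usage differs; min/max/abs usage differs, the outputs never diverge.
As a probe, take base=5, step=0, limit=2: eval_a runs extra = -4; shift = -4; ((base + shift) == max(step, step)) -> false; limit = 36; result = 1; [idx=1]; result = -4; [idx=2]; result = -9; [idx=3]; result = -14; [idx=4]; result = -19; [idx=5]; result = -24; [idx=6]; result = -29; delta = 0; [idx=2]; delta = -8; [idx=3]; delta = -8; [idx=4]; delta = -8; [idx=5]; delta = -8; [idx=6]; delta = -8; [idx=7]; delta = -8; extra = 2; return -8; eval_b runs extra = -4; shift = -4; ((base + shift) == max(step, step)) -> false; limit = 36; result = 1; [idx=1]; result = -4; [idx=2]; result = -9; [idx=3]; result = -14; [idx=4]; result = -19; [idx=5]; result = -24; [idx=6]; result = -29; delta = 0; delta = -8; [idx=3]; delta = -8; [idx=4]; delta = -8; [idx=5]; delta = -8; [idx=6]; delta = -8; [idx=7]; delta = -8; extra = 2; return -8; both end at -8.
Across all 245 domain points the two functions coincide.
verdict: equivalent


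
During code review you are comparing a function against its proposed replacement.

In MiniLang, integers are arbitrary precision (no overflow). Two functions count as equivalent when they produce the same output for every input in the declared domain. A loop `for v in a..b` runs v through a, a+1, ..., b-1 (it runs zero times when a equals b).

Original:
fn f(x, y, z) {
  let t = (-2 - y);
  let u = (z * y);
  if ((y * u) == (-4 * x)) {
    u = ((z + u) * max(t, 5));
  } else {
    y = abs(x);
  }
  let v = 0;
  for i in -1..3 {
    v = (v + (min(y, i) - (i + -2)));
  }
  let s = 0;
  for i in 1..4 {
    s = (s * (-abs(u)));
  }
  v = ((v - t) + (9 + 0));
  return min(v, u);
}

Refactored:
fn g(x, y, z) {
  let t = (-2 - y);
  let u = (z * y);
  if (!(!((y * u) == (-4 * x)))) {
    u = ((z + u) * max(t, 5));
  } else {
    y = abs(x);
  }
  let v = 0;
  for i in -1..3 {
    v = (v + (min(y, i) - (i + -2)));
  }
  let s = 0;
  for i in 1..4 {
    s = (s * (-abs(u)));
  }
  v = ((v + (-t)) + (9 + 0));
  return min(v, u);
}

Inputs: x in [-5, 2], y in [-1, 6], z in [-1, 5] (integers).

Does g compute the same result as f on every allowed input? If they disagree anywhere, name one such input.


Behavior is preserved: although boolean connective usage differs, and arithmetic usage differs, the outputs never diverge.
One worked example (x=-5, y=5, z=5) — f: t=-7, then u=25, then ((y * u) == (-4 * x)) is false, then y=5, then v=0, then (i=-1), then v=2, then (i=0), then v=4, then (i=1), then v=6, then (i=2), then v=8, then s=0, then (i=1), then s=0, then (i=2), then s=0, then (i=3), then s=0, then v=24, then returns 24; g: t=-7, then u=25, then (!(!((y * u) == (-4 * x)))) is false, then y=5, then v=0, then (i=-1), then v=2, then (i=0), then v=4, then (i=1), then v=6, then (i=2), then v=8, then s=0, then (i=1), then s=0, then (i=2), then s=0, then (i=3), then s=0, then v=24, then returns 24; agreement on 24.
Sweeping the whole domain (448 inputs) finds no disagreement.
verdict: equivalent


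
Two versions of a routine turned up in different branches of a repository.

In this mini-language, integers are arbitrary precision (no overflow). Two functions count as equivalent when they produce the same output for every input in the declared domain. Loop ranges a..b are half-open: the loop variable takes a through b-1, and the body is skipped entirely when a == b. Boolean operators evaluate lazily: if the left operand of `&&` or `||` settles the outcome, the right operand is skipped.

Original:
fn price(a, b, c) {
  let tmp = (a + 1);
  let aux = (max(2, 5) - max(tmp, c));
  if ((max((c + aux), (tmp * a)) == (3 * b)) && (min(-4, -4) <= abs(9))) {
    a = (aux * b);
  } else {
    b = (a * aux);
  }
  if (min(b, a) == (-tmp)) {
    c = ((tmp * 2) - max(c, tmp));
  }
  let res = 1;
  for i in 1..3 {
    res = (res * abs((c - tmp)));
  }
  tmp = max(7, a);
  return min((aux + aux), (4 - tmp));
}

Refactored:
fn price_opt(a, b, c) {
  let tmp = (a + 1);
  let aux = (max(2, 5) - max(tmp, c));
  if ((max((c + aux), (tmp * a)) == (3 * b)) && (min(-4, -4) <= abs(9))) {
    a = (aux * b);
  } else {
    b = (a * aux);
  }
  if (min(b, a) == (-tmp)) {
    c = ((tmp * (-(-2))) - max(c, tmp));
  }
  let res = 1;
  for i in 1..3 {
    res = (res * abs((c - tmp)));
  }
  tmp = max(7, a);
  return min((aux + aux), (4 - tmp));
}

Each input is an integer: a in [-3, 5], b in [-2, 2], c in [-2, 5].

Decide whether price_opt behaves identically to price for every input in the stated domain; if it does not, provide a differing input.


Comparing the listings, the differences include: same computation, different form.
One worked example (a=-1, b=0, c=-1) — price: tmp = 0; aux = 5; ((max((c + aux), (tmp * a)) == (3 * b)) && (min(-4, -4) <= abs(9))) -> false; b = -5; (min(b, a) == (-tmp)) -> false; res = 1; [i=1]; res = 1; [i=2]; res = 1; tmp = 7; return -3; price_opt: tmp = 0; aux = 5; ((max((c + aux), (tmp * a)) == (3 * b)) && (min(-4, -4) <= abs(9))) -> false; b = -5; (min(b, a) == (-tmp)) -> false; res = 1; [i=1]; res = 1; [i=2]; res = 1; tmp = 7; return -3; agreement on -3.
Checked all 360 inputs in the declared domain: the outputs agree on every one.
verdict: equivalent


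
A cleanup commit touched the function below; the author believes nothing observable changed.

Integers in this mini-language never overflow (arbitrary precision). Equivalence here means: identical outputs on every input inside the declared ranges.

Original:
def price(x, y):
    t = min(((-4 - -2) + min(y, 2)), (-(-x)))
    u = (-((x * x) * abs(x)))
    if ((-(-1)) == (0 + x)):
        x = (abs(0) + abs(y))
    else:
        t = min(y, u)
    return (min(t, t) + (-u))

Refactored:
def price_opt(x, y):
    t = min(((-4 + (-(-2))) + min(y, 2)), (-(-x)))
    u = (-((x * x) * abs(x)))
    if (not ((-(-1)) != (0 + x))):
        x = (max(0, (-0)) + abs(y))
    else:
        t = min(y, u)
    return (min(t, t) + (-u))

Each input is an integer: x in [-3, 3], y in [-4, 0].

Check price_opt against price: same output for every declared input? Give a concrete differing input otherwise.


Side by side, the visible changes include: boolean connective usage differs, min/max/abs usage differs, comparison usage differs, arithmetic usage differs, constant usage differs.
As a probe, take x=-1, y=-4: price runs t=-6, then u=-1, then ((-(-1)) == (0 + x)) is false, then t=-4, then returns -3; price_opt runs t=-6, then u=-1, then (not ((-(-1)) != (0 + x))) is false, then t=-4, then returns -3; both end at -3.
Checked all 35 inputs in the declared domain: the outputs agree on every one.
verdict: equivalent


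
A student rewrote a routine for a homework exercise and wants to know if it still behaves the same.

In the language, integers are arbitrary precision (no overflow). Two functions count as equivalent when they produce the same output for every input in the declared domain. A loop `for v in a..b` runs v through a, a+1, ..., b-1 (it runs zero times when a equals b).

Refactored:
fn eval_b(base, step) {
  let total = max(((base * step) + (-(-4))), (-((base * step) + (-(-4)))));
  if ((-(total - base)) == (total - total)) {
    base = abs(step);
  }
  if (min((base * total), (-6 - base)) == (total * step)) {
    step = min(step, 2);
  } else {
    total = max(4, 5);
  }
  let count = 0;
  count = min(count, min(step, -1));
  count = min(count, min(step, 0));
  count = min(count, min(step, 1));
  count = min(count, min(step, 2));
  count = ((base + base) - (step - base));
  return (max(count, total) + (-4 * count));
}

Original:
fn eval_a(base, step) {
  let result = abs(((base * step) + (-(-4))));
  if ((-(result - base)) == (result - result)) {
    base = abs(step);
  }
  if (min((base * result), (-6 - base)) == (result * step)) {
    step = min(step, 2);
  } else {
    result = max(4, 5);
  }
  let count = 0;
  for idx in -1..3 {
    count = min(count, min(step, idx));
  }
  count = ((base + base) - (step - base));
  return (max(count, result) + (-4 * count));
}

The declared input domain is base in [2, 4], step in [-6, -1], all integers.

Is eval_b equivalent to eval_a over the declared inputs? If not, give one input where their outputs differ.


Behavior is preserved: although min/max/abs usage differs; and arithmetic usage differs; and constant usage differs; and loop structure differs; and statement counts differ; and local variable names differ, the outputs never diverge.
As a probe, take base=2, step=-4: eval_a runs result becomes 4; next ((-(result - base)) == (result - result)) evaluates to false; next (min((base * result), (-6 - base)) == (result * step)) evaluates to false; next result becomes 5; next count becomes 0; next at idx=-1:; next count becomes -4; next at idx=0:; next count becomes -4; next at idx=1:; next count becomes -4; next at idx=2:; next count becomes -4; next count becomes 10; next final value -30; eval_b runs total becomes 4; next ((-(total - base)) == (total - total)) evaluates to false; next (min((base * total), (-6 - base)) == (total * step)) evaluates to false; next total becomes 5; next count becomes 0; next count becomes -4; next count becomes -4; next count becomes -4; next count becomes -4; next count becomes 10; next final value -30; both end at -30.
Every one of the 18 inputs gives matching results.
verdict: equivalent


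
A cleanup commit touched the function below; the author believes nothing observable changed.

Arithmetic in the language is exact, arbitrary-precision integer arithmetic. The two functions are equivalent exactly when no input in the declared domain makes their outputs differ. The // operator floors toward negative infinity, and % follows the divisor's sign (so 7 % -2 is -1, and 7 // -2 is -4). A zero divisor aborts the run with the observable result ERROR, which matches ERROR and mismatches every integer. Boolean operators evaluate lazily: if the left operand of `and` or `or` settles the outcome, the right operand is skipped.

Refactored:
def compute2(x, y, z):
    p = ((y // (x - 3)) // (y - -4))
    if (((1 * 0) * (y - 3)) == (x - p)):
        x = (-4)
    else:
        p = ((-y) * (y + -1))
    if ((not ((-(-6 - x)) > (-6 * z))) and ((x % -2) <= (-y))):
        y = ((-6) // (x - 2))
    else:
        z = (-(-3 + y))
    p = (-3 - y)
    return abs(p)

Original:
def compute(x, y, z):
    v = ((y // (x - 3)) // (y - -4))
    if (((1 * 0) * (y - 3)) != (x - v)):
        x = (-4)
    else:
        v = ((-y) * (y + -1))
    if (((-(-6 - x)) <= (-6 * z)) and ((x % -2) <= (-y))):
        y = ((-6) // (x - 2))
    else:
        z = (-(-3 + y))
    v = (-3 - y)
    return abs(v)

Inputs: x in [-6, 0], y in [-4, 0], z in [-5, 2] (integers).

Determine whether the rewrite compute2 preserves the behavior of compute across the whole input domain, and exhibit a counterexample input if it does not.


The rewrite breaks on x=-6, y=-3, z=-5, where the results are 4 and 3.
compute: v := 0 | (((1 * 0) * (y - 3)) != (x - v)): true | x := -4 | (((-(-6 - x)) <= (-6 * z)) and ((x % -2) <= (-y))): true | y := 1 | v := -4 | result 4
compute2: p := 0 | (((1 * 0) * (y - 3)) == (x - p)): false | p := -12 | ((not ((-(-6 - x)) > (-6 * z))) and ((x % -2) <= (-y))): true | y := 0 | p := -3 | result 3
verdict: not equivalent; witness: x=-6, y=-3, z=-5


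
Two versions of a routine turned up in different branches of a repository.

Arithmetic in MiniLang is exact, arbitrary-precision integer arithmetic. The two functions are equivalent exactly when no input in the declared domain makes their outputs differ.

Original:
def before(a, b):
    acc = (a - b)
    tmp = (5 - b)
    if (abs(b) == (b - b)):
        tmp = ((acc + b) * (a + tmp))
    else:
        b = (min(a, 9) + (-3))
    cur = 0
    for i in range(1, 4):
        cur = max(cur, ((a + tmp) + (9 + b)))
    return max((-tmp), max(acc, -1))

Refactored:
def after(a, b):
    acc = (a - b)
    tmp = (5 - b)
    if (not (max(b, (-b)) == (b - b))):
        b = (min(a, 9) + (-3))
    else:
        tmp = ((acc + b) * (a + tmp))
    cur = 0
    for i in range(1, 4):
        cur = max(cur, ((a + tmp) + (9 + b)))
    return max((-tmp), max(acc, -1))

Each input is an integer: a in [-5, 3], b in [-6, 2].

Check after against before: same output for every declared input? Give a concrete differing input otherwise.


Comparing the listings, the differences include: boolean connective usage differs, and min/max/abs usage differs.
As a probe, take a=-2, b=0: before runs acc = -2; tmp = 5; (abs(b) == (b - b)) -> true; tmp = -6; cur = 0; [i=1]; cur = 1; [i=2]; cur = 1; [i=3]; cur = 1; return 6; after runs acc = -2; tmp = 5; (not (max(b, (-b)) == (b - b))) -> false; tmp = -6; cur = 0; [i=1]; cur = 1; [i=2]; cur = 1; [i=3]; cur = 1; return 6; both end at 6.
Checked all 81 inputs in the declared domain: the outputs agree on every one.
verdict: equivalent


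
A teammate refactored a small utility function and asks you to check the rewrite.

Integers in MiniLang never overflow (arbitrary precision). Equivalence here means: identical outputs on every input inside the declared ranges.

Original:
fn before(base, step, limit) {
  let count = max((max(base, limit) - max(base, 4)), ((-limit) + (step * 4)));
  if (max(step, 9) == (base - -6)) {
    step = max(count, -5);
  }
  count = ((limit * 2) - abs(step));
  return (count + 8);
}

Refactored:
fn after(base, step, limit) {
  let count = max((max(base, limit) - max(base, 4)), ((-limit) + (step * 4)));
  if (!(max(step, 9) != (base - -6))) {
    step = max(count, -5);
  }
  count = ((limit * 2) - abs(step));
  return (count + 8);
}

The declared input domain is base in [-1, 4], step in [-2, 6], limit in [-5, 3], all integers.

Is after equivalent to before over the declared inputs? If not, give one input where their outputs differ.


This is a faithful refactor — comparison usage differs, and boolean connective usage differs, but the computed results match everywhere.
Spot check at base=0, step=2, limit=-1 — before: count := 9 | (max(step, 9) == (base - -6)): false | count := -4 | result 4. after: count := 9 | (!(max(step, 9) != (base - -6))): false | count := -4 | result 4. Both give 4.
Across all 486 domain points the two functions coincide.
verdict: equivalent


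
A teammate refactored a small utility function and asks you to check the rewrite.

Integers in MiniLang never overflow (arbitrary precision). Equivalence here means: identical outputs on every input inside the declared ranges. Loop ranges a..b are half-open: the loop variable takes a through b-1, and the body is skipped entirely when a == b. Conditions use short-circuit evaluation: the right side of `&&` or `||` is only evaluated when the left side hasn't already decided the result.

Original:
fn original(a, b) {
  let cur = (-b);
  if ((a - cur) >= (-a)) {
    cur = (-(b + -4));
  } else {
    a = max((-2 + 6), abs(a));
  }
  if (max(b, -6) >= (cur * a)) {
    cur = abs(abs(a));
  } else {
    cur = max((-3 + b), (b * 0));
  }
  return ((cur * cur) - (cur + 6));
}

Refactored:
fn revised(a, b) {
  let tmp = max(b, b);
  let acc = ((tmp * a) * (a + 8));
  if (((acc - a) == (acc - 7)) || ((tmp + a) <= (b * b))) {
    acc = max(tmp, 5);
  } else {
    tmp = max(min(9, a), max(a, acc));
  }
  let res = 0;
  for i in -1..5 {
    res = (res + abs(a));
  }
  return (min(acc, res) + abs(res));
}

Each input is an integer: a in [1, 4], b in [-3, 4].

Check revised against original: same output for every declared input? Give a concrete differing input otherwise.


These are not equivalent — on a=1, b=-3 the outputs split (-6 vs 11).
original: cur becomes 3; next ((a - cur) >= (-a)) evaluates to false; next a becomes 4; next (max(b, -6) >= (cur * a)) evaluates to false; next cur becomes 0; next final value -6
revised: tmp becomes -3; next acc becomes -27; next (((acc - a) == (acc - 7)) || ((tmp + a) <= (b * b))) evaluates to true; next acc becomes 5; next res becomes 0; next at i=-1:; next res becomes 1; next at i=0:; next res becomes 2; next at i=1:; next res becomes 3; next at i=2:; next res becomes 4; next at i=3:; next res becomes 5; next at i=4:; next res becomes 6; next final value 11
verdict: not equivalent; witness: a=1, b=-3


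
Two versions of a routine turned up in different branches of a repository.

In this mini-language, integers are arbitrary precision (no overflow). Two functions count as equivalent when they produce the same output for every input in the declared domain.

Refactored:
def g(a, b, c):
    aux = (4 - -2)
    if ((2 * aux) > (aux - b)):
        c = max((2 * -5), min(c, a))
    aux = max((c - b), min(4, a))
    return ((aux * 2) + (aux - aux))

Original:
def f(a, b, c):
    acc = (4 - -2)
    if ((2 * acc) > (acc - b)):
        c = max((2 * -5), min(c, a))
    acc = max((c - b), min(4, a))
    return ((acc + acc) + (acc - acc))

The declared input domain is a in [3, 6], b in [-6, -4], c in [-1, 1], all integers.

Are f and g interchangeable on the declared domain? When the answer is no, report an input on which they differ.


This is a faithful refactor — arithmetic usage differs; also local variable names differ; also constant usage differs, but the computed results match everywhere.
Tracing a=4, b=-6, c=1: f: acc becomes 6; next ((2 * acc) > (acc - b)) evaluates to false; next acc becomes 7; next final value 14 | g: aux becomes 6; next ((2 * aux) > (aux - b)) evaluates to false; next aux becomes 7; next final value 14 — matching result 14.
Checked all 36 inputs in the declared domain: the outputs agree on every one.
verdict: equivalent


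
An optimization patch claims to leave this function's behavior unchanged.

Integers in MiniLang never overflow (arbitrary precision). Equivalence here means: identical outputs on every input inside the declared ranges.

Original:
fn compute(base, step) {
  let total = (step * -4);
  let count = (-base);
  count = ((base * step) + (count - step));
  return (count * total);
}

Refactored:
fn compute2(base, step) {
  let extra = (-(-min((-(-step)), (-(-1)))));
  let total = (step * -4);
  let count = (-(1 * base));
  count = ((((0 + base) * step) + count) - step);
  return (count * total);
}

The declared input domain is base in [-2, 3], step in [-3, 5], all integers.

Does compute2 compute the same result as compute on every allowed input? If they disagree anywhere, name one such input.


Reading the diff, among the changes: min/max/abs usage differs; and local variable names differ; and arithmetic usage differs; and statement counts differ; and constant usage differs.
As a probe, take base=-2, step=1: compute runs total := -4 | count := 2 | count := -1 | result 4; compute2 runs extra := 1 | total := -4 | count := 2 | count := -1 | result 4; both end at 4.
Across all 54 domain points the two functions coincide.
verdict: equivalent


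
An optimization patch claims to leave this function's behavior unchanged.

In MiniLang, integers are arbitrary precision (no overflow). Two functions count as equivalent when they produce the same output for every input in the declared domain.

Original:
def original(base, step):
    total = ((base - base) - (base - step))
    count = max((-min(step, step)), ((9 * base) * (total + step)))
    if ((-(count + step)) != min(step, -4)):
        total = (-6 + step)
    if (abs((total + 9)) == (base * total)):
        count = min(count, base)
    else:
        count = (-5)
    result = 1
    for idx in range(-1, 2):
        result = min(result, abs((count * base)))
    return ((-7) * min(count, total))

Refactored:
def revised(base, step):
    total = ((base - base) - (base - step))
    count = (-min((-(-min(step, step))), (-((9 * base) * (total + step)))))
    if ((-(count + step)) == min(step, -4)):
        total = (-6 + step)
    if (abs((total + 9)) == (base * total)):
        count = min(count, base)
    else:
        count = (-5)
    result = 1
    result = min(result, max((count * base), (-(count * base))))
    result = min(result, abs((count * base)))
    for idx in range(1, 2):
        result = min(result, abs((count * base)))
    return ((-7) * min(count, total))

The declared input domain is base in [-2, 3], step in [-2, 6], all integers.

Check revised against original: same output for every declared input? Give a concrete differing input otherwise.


Take base=-2, step=-2.
original: total = 0; count = 36; ((-(count + step)) != min(step, -4)) -> true; total = -8; (abs((total + 9)) == (base * total)) -> false; count = -5; result = 1; [idx=-1]; result = 1; [idx=0]; result = 1; [idx=1]; result = 1; return 56
revised: total = 0; count = 36; ((-(count + step)) == min(step, -4)) -> false; (abs((total + 9)) == (base * total)) -> false; count = -5; result = 1; result = 1; result = 1; [idx=1]; result = 1; return 35
56 vs 35 — the two versions disagree here.
verdict: not equivalent; witness: base=-2, step=-2
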